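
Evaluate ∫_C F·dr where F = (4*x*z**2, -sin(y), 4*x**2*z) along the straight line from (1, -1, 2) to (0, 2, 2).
-8 - cos(1) + cos(2)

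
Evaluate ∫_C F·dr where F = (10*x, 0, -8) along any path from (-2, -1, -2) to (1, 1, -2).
-15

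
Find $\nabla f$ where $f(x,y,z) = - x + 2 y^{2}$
(-1, 4*y, 0)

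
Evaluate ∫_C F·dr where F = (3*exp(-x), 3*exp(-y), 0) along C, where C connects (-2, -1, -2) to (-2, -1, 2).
0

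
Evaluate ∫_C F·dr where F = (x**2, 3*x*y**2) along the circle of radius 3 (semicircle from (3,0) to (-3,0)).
-18 + 243*pi/8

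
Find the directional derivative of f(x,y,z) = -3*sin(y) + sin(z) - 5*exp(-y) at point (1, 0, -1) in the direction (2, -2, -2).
-sqrt(3)*(cos(1) + 2)/3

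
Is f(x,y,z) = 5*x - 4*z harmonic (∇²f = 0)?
Yes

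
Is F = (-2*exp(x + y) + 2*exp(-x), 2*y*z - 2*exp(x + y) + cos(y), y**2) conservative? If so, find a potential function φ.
Yes, F is conservative. φ = y**2*z - 2*exp(x + y) + sin(y) - 2*exp(-x)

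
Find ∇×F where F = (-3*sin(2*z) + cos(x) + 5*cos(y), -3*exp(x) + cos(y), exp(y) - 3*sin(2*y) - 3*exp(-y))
(exp(y) - 6*cos(2*y) + 3*exp(-y), -6*cos(2*z), -3*exp(x) + 5*sin(y))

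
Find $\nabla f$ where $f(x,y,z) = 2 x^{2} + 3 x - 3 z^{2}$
(4*x + 3, 0, -6*z)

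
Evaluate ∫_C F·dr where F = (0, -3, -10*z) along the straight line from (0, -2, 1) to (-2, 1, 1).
-9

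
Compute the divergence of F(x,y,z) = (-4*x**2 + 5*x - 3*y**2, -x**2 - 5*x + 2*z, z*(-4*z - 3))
-8*x - 8*z + 2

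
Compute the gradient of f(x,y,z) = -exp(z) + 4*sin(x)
(4*cos(x), 0, -exp(z))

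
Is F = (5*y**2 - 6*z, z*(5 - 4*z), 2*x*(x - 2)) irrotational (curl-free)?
No, ∇×F = (8*z - 5, -4*x - 2, -10*y)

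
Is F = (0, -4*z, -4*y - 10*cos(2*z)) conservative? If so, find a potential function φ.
Yes, F is conservative. φ = -4*y*z - 5*sin(2*z)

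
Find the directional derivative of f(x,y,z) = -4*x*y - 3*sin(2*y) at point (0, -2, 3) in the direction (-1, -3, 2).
sqrt(14)*(9*cos(4) - 4)/7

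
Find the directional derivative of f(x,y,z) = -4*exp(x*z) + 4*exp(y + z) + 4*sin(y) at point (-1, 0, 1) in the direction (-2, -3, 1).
2*sqrt(14)*(-E*(-2*cosh(1) + 3 + 3*E) + 2)*exp(-1)/7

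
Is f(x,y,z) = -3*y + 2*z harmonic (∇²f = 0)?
Yes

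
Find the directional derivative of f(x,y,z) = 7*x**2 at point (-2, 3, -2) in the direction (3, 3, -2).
-42*sqrt(22)/11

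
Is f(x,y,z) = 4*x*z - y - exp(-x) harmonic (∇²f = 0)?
No, ∇²f = -exp(-x)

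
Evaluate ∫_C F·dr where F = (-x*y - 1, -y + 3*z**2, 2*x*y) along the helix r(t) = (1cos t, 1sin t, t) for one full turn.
12*pi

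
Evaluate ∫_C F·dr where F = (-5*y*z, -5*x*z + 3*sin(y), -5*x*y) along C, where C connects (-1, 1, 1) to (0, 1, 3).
-5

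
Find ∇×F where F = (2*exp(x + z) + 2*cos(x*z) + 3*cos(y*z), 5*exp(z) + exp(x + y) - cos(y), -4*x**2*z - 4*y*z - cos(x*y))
(x*sin(x*y) - 4*z - 5*exp(z), 8*x*z - 2*x*sin(x*z) - y*sin(x*y) - 3*y*sin(y*z) + 2*exp(x + z), 3*z*sin(y*z) + exp(x + y))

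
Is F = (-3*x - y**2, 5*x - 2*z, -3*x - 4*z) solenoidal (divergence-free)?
No, ∇·F = -7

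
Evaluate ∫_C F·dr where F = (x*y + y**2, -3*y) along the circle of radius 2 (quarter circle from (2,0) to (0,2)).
-14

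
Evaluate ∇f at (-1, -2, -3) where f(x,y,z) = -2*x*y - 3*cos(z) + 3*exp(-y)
(4, 2 - 3*exp(2), -3*sin(3))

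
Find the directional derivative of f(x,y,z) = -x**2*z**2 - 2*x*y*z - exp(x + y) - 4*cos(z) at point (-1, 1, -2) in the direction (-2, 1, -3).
3*sqrt(14)*(-15 + 4*sin(2))/14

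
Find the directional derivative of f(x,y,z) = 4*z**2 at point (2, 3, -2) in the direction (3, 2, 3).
-24*sqrt(22)/11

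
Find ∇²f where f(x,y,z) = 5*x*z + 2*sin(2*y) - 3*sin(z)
-8*sin(2*y) + 3*sin(z)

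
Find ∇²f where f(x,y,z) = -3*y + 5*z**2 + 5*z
10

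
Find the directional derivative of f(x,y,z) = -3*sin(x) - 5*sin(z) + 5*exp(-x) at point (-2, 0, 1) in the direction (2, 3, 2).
-2*sqrt(17)*(3*cos(2) + 5*cos(1) + 5*exp(2))/17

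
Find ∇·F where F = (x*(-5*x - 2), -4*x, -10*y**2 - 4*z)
-10*x - 6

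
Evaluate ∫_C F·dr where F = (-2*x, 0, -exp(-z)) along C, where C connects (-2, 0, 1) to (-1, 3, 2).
-exp(-1) + exp(-2) + 3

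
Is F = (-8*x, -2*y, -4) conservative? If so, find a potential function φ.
Yes, F is conservative. φ = -4*x**2 - y**2 - 4*z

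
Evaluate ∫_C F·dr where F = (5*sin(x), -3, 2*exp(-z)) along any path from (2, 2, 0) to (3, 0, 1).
5*cos(2) - 2*exp(-1) - 5*cos(3) + 8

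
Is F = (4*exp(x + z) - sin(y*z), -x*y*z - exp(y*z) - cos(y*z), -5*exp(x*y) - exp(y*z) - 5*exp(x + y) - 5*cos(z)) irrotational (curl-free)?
No, ∇×F = (x*y - 5*x*exp(x*y) + y*exp(y*z) - y*sin(y*z) - z*exp(y*z) - 5*exp(x + y), 5*y*exp(x*y) - y*cos(y*z) + 5*exp(x + y) + 4*exp(x + z), z*(-y + cos(y*z)))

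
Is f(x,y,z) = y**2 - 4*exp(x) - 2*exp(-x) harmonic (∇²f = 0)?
No, ∇²f = -4*exp(x) + 2 - 2*exp(-x)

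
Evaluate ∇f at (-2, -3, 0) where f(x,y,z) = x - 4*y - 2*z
(1, -4, -2)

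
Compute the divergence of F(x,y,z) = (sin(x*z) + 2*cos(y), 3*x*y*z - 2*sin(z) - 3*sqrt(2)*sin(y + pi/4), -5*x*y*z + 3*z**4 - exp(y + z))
-5*x*y + 3*x*z + 12*z**3 + z*cos(x*z) - exp(y + z) - 3*sqrt(2)*cos(y + pi/4)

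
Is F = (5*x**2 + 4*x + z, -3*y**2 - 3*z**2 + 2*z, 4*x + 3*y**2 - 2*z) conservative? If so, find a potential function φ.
No, ∇×F = (6*y + 6*z - 2, -3, 0) ≠ 0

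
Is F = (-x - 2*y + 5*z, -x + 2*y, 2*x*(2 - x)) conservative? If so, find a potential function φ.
No, ∇×F = (0, 4*x + 1, 1) ≠ 0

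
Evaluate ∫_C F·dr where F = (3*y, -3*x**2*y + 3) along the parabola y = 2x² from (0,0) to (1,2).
4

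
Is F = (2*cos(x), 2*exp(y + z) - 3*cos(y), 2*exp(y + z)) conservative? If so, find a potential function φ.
Yes, F is conservative. φ = 2*exp(y + z) + 2*sin(x) - 3*sin(y)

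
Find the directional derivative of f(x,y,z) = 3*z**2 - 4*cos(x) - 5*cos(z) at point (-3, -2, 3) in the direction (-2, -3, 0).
8*sqrt(13)*sin(3)/13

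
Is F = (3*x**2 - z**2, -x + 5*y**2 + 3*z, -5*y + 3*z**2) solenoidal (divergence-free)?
No, ∇·F = 6*x + 10*y + 6*z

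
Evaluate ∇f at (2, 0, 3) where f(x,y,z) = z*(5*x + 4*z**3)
(15, 0, 442)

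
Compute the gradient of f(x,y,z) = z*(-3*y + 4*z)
(0, -3*z, -3*y + 8*z)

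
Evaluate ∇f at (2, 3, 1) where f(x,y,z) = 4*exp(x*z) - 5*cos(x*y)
(15*sin(6) + 4*exp(2), 10*sin(6), 8*exp(2))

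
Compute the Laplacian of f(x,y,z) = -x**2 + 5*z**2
8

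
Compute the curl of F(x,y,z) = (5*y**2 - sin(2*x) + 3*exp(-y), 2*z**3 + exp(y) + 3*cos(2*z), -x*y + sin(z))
(-x - 6*z**2 + 6*sin(2*z), y, -10*y + 3*exp(-y))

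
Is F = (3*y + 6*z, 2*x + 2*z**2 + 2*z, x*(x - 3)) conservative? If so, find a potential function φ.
No, ∇×F = (-4*z - 2, 9 - 2*x, -1) ≠ 0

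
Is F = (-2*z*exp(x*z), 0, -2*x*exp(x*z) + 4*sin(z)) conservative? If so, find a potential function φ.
Yes, F is conservative. φ = -2*exp(x*z) - 4*cos(z)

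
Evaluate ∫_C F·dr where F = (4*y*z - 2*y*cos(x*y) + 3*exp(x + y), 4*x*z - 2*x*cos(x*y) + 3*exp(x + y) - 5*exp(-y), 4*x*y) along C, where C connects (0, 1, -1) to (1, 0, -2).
5 - 5*exp(-1)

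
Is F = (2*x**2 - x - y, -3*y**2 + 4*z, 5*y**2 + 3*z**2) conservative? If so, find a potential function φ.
No, ∇×F = (10*y - 4, 0, 1) ≠ 0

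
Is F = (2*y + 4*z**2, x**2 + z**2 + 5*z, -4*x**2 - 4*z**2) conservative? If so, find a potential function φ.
No, ∇×F = (-2*z - 5, 8*x + 8*z, 2*x - 2) ≠ 0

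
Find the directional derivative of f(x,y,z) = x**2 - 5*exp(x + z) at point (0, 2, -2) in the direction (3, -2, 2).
-25*sqrt(17)*exp(-2)/17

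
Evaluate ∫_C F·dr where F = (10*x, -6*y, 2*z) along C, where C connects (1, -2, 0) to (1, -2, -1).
1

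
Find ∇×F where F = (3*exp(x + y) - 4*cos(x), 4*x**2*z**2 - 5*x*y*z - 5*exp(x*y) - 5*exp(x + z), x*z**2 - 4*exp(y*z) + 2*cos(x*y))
(-8*x**2*z + 5*x*y - 2*x*sin(x*y) - 4*z*exp(y*z) + 5*exp(x + z), 2*y*sin(x*y) - z**2, 8*x*z**2 - 5*y*z - 5*y*exp(x*y) - 3*exp(x + y) - 5*exp(x + z))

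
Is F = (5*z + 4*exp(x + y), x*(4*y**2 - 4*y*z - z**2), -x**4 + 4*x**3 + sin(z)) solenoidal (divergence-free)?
No, ∇·F = 4*x*(2*y - z) + 4*exp(x + y) + cos(z)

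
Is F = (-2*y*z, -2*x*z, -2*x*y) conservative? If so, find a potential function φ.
Yes, F is conservative. φ = -2*x*y*z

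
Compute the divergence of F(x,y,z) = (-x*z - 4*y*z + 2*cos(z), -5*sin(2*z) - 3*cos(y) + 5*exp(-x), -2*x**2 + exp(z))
-z + exp(z) + 3*sin(y)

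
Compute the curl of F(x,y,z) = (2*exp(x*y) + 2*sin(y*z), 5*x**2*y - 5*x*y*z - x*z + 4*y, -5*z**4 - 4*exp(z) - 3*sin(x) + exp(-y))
(5*x*y + x - exp(-y), 2*y*cos(y*z) + 3*cos(x), 10*x*y - 2*x*exp(x*y) - 5*y*z - 2*z*cos(y*z) - z)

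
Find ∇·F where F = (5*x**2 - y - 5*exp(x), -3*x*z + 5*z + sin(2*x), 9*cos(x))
10*x - 5*exp(x)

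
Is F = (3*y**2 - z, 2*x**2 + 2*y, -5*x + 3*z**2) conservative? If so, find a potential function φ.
No, ∇×F = (0, 4, 4*x - 6*y) ≠ 0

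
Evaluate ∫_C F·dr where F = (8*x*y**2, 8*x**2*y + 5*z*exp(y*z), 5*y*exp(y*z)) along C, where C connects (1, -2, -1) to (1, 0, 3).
-5*exp(2) - 11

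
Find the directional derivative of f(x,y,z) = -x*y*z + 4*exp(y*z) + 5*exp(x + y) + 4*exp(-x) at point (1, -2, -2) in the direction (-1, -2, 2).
4/3 - 11*exp(-1)/3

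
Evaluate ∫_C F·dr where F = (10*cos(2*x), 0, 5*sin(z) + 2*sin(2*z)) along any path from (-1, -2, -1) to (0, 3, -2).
-cos(4) - 4*cos(2) + 5*cos(1) + 5*sin(2)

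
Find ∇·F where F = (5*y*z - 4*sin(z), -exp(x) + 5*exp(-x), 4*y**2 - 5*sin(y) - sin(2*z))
-2*cos(2*z)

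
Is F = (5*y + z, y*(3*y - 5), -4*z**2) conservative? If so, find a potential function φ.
No, ∇×F = (0, 1, -5) ≠ 0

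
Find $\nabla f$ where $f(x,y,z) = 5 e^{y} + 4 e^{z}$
(0, 5*exp(y), 4*exp(z))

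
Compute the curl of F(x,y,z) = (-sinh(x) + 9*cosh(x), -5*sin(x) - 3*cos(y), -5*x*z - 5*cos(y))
(5*sin(y), 5*z, -5*cos(x))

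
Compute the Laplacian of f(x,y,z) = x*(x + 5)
2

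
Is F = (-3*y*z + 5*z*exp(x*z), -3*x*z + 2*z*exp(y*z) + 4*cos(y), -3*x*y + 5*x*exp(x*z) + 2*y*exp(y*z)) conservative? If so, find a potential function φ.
Yes, F is conservative. φ = -3*x*y*z + 5*exp(x*z) + 2*exp(y*z) + 4*sin(y)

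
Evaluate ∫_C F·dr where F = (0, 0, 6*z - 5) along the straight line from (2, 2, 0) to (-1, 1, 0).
0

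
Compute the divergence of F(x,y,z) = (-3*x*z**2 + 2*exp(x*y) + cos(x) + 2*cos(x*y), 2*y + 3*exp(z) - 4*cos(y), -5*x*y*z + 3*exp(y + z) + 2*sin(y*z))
-5*x*y + 2*y*exp(x*y) - 2*y*sin(x*y) + 2*y*cos(y*z) - 3*z**2 + 3*exp(y + z) - sin(x) + 4*sin(y) + 2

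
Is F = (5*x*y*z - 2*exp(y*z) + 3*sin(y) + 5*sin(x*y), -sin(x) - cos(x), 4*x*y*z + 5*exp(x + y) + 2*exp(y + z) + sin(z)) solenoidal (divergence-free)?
No, ∇·F = 4*x*y + 5*y*z + 5*y*cos(x*y) + 2*exp(y + z) + cos(z)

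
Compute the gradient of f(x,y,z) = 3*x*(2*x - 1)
(12*x - 3, 0, 0)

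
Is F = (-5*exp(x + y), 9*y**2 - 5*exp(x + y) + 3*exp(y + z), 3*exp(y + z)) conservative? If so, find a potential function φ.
Yes, F is conservative. φ = 3*y**3 - 5*exp(x + y) + 3*exp(y + z)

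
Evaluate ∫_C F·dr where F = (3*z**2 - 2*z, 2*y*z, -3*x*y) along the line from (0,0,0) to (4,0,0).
0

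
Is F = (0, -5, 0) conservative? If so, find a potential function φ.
Yes, F is conservative. φ = -5*y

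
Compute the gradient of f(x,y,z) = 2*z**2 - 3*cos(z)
(0, 0, 4*z + 3*sin(z))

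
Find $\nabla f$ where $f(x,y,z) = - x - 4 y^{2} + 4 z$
(-1, -8*y, 4)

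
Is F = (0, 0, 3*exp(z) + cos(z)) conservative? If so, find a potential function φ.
Yes, F is conservative. φ = 3*exp(z) + sin(z)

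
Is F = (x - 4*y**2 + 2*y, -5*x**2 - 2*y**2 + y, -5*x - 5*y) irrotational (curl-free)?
No, ∇×F = (-5, 5, -10*x + 8*y - 2)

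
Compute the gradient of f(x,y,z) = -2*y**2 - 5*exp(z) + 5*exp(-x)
(-5*exp(-x), -4*y, -5*exp(z))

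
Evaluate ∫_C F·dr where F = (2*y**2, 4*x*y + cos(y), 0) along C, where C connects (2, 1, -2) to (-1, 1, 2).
-6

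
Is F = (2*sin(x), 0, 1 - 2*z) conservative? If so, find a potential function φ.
Yes, F is conservative. φ = -z**2 + z - 2*cos(x)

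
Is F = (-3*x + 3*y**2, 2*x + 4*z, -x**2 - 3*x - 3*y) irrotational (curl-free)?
No, ∇×F = (-7, 2*x + 3, 2 - 6*y)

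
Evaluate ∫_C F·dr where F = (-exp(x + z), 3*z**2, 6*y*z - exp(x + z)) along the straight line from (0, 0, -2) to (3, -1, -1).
-2*sinh(2) - 3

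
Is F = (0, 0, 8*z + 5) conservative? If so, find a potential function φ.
Yes, F is conservative. φ = z*(4*z + 5)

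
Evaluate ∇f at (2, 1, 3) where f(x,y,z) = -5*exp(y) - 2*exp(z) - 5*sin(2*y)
(0, -5*E - 10*cos(2), -2*exp(3))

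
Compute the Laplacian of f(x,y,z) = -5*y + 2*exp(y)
2*exp(y)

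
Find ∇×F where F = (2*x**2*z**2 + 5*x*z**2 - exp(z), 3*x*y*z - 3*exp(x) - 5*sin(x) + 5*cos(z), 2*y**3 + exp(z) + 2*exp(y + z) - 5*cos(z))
(-3*x*y + 6*y**2 + 2*exp(y + z) + 5*sin(z), 4*x**2*z + 10*x*z - exp(z), 3*y*z - 3*exp(x) - 5*cos(x))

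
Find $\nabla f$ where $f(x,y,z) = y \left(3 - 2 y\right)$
(0, 3 - 4*y, 0)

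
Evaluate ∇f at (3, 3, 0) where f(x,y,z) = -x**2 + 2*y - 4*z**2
(-6, 2, 0)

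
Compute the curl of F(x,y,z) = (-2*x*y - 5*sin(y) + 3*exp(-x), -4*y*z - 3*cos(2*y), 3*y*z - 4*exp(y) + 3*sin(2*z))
(4*y + 3*z - 4*exp(y), 0, 2*x + 5*cos(y))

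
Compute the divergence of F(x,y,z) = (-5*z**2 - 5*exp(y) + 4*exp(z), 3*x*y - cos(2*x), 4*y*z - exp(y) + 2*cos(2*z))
3*x + 4*y - 4*sin(2*z)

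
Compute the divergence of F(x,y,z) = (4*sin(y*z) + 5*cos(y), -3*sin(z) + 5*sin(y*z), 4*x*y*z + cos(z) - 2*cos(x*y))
4*x*y + 5*z*cos(y*z) - sin(z)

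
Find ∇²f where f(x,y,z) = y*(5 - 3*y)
-6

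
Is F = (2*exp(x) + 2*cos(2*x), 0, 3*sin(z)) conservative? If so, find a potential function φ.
Yes, F is conservative. φ = 2*exp(x) + sin(2*x) - 3*cos(z)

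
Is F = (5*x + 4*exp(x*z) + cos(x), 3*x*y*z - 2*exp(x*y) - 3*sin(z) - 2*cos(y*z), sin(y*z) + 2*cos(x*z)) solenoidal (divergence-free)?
No, ∇·F = 3*x*z - 2*x*exp(x*y) - 2*x*sin(x*z) + y*cos(y*z) + 4*z*exp(x*z) + 2*z*sin(y*z) - sin(x) + 5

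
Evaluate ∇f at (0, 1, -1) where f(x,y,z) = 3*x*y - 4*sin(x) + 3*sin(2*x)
(5, 0, 0)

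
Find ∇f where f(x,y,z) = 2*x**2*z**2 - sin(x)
(4*x*z**2 - cos(x), 0, 4*x**2*z)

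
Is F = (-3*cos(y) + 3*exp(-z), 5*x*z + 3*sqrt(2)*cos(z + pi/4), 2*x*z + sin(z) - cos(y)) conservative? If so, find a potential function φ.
No, ∇×F = (-5*x + sin(y) + 3*sqrt(2)*sin(z + pi/4), -2*z - 3*exp(-z), 5*z - 3*sin(y)) ≠ 0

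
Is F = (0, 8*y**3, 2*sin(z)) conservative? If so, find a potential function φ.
Yes, F is conservative. φ = 2*y**4 - 2*cos(z)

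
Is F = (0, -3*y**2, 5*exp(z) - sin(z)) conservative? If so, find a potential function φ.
Yes, F is conservative. φ = -y**3 + 5*exp(z) + cos(z)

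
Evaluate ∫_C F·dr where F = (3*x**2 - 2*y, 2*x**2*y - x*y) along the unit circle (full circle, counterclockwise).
2*pi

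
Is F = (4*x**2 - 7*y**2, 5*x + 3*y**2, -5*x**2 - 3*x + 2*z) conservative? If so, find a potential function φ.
No, ∇×F = (0, 10*x + 3, 14*y + 5) ≠ 0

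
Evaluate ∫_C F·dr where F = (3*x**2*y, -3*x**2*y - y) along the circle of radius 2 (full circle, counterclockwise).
-12*pi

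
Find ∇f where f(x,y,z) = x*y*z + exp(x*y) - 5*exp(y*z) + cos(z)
(y*(z + exp(x*y)), x*z + x*exp(x*y) - 5*z*exp(y*z), x*y - 5*y*exp(y*z) - sin(z))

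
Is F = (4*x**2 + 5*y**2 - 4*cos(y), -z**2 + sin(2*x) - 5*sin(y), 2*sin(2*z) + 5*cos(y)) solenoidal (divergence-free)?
No, ∇·F = 8*x - 5*cos(y) + 4*cos(2*z)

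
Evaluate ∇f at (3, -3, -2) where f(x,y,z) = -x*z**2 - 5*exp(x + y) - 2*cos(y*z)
(-9, -5 - 4*sin(6), 12 - 6*sin(6))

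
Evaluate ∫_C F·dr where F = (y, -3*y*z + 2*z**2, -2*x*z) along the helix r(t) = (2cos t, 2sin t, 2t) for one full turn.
72*pi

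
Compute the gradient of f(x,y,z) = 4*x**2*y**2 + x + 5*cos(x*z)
(8*x*y**2 - 5*z*sin(x*z) + 1, 8*x**2*y, -5*x*sin(x*z))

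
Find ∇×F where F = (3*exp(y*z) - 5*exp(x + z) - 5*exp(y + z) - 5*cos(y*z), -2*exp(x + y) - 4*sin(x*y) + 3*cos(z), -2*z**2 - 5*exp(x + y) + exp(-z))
(-5*exp(x + y) + 3*sin(z), 3*y*exp(y*z) + 5*y*sin(y*z) + 5*exp(x + y) - 5*exp(x + z) - 5*exp(y + z), -4*y*cos(x*y) - 3*z*exp(y*z) - 5*z*sin(y*z) - 2*exp(x + y) + 5*exp(y + z))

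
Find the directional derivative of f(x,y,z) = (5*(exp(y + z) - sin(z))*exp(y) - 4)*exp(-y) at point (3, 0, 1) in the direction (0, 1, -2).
sqrt(5)*(-E + 4/5 + 2*cos(1))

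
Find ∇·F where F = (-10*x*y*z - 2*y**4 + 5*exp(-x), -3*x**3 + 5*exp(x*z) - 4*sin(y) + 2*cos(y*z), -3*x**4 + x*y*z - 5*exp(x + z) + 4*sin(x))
x*y - 10*y*z - 2*z*sin(y*z) - 5*exp(x + z) - 4*cos(y) - 5*exp(-x)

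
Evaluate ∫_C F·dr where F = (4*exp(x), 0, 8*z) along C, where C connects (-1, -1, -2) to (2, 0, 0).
-16 - 4*exp(-1) + 4*exp(2)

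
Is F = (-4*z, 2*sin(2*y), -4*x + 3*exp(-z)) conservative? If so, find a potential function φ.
Yes, F is conservative. φ = -4*x*z - cos(2*y) - 3*exp(-z)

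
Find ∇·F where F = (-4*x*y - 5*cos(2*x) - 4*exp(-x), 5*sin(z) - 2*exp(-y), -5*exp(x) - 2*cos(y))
-4*y + 10*sin(2*x) + 2*exp(-y) + 4*exp(-x)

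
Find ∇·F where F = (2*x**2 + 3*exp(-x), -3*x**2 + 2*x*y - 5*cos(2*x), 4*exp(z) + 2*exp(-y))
6*x + 4*exp(z) - 3*exp(-x)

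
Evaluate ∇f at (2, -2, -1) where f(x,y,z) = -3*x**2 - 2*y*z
(-12, 2, 4)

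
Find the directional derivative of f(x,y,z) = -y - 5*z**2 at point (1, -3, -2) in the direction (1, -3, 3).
63*sqrt(19)/19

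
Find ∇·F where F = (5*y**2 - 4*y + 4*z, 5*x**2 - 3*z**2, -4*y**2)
0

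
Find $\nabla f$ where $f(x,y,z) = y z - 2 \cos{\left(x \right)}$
(2*sin(x), z, y)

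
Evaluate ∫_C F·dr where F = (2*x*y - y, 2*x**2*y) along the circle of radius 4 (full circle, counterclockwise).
16*pi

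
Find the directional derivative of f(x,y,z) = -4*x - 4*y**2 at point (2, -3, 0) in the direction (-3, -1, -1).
-12*sqrt(11)/11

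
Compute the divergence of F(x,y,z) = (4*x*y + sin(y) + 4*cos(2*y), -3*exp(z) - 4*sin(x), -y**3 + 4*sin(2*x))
4*y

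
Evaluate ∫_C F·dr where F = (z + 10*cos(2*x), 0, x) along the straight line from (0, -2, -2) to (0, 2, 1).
0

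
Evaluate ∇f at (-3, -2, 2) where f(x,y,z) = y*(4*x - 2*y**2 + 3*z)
(-8, -30, -6)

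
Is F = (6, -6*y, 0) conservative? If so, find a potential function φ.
Yes, F is conservative. φ = 6*x - 3*y**2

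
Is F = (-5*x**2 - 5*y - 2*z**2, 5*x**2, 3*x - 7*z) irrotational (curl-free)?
No, ∇×F = (0, -4*z - 3, 10*x + 5)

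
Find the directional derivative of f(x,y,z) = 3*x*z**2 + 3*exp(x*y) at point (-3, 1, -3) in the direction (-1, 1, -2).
sqrt(6)*(-45*exp(3) - 4)*exp(-3)/2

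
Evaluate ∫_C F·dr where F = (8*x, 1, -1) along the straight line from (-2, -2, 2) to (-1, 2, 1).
-7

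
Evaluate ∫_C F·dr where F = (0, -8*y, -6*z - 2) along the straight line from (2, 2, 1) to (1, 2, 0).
5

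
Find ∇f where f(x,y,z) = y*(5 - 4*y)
(0, 5 - 8*y, 0)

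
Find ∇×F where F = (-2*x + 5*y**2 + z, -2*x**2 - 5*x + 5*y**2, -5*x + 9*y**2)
(18*y, 6, -4*x - 10*y - 5)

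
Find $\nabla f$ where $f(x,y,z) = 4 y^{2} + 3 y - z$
(0, 8*y + 3, -1)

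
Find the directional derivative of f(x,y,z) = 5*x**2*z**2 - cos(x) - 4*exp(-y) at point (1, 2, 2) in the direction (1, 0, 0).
sin(1) + 40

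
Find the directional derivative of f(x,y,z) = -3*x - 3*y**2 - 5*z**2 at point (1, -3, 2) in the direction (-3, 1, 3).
-33*sqrt(19)/19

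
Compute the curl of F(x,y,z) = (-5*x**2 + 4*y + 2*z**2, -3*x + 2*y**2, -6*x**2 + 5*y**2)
(10*y, 12*x + 4*z, -7)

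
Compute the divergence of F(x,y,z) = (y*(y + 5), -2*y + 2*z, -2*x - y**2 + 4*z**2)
8*z - 2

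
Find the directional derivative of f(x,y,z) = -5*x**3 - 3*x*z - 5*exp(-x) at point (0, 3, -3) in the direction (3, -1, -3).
42*sqrt(19)/19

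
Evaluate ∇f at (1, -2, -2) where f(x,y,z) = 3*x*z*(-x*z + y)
(-12, -6, 6)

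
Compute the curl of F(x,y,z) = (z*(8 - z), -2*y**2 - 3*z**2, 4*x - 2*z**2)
(6*z, 4 - 2*z, 0)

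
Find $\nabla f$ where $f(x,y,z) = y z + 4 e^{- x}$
(-4*exp(-x), z, y)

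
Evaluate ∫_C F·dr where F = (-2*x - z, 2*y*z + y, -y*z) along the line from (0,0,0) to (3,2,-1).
-53/6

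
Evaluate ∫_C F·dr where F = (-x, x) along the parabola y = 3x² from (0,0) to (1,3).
3/2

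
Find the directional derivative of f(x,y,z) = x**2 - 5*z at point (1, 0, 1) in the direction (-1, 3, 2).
-6*sqrt(14)/7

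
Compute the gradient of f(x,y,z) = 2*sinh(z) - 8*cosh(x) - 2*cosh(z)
(-8*sinh(x), 0, 2*exp(-z))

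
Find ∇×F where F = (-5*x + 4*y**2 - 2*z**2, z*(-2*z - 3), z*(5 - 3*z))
(4*z + 3, -4*z, -8*y)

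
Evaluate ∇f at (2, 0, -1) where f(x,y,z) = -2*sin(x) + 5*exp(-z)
(-2*cos(2), 0, -5*E)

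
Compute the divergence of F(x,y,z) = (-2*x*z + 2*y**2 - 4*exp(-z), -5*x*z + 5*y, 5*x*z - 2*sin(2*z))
5*x - 2*z - 4*cos(2*z) + 5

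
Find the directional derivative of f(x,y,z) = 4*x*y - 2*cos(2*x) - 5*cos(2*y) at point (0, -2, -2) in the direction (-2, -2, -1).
20*sin(4)/3 + 16/3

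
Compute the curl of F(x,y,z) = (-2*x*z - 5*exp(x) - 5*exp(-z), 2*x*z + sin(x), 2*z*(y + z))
(-2*x + 2*z, -2*x + 5*exp(-z), 2*z + cos(x))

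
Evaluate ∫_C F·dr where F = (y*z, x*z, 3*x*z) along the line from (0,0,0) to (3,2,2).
20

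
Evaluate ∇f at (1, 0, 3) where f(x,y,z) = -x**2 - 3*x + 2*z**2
(-5, 0, 12)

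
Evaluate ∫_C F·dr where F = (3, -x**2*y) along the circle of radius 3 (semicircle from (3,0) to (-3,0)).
-18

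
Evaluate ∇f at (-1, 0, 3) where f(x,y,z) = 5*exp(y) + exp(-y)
(0, 4, 0)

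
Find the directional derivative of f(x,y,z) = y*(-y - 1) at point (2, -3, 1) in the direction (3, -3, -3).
-5*sqrt(3)/3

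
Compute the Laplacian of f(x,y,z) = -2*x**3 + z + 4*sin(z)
-12*x - 4*sin(z)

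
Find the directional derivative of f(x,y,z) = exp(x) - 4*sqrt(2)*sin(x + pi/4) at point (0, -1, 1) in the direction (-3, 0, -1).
9*sqrt(10)/10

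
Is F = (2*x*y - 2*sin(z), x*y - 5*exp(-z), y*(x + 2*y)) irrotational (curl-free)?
No, ∇×F = (x + 4*y - 5*exp(-z), -y - 2*cos(z), -2*x + y)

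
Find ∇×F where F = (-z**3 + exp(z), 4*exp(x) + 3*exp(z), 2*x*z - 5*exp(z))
(-3*exp(z), -3*z**2 - 2*z + exp(z), 4*exp(x))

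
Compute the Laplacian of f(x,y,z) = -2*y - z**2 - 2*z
-2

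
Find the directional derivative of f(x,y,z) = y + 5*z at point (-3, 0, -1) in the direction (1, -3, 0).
-3*sqrt(10)/10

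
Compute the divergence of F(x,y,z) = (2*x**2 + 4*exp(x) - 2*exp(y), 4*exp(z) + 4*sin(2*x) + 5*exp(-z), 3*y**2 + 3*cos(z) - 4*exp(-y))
4*x + 4*exp(x) - 3*sin(z)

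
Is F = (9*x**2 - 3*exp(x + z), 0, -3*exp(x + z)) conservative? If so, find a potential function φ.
Yes, F is conservative. φ = 3*x**3 - 3*exp(x + z)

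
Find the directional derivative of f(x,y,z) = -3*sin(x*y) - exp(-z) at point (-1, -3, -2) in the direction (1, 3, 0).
9*sqrt(10)*cos(3)/5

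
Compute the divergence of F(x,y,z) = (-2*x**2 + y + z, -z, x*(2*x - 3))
-4*x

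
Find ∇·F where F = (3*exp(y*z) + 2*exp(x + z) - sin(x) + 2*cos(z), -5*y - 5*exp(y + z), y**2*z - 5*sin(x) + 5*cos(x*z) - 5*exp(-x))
-5*x*sin(x*z) + y**2 + 2*exp(x + z) - 5*exp(y + z) - cos(x) - 5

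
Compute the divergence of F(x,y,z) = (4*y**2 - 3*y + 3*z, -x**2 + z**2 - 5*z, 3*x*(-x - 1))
0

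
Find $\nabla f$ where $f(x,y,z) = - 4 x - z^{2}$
(-4, 0, -2*z)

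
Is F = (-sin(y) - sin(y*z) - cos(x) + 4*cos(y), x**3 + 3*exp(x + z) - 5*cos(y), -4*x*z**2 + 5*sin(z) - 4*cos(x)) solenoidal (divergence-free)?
No, ∇·F = -8*x*z + sin(x) + 5*sin(y) + 5*cos(z)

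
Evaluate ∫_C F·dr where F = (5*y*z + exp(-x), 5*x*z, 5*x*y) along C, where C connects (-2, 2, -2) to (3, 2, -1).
-70 - exp(-3) + exp(2)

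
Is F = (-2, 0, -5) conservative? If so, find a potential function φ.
Yes, F is conservative. φ = -2*x - 5*z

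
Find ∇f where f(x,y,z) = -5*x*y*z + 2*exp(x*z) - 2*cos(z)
(z*(-5*y + 2*exp(x*z)), -5*x*z, -5*x*y + 2*x*exp(x*z) + 2*sin(z))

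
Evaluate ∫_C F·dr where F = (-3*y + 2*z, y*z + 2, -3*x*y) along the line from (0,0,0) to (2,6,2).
-2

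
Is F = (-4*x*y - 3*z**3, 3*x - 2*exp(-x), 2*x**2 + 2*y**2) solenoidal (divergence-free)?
No, ∇·F = -4*y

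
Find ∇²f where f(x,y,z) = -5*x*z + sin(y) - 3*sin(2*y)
(24*cos(y) - 1)*sin(y)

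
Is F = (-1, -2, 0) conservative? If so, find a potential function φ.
Yes, F is conservative. φ = -x - 2*y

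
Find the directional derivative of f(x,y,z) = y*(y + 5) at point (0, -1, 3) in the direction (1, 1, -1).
sqrt(3)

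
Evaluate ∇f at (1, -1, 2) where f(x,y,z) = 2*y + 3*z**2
(0, 2, 12)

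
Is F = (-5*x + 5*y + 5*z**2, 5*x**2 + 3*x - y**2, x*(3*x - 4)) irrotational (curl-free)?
No, ∇×F = (0, -6*x + 10*z + 4, 10*x - 2)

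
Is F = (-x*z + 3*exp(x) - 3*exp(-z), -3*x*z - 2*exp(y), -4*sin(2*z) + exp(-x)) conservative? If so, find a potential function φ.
No, ∇×F = (3*x, -x + 3*exp(-z) + exp(-x), -3*z) ≠ 0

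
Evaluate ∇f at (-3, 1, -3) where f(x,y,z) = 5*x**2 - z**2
(-30, 0, 6)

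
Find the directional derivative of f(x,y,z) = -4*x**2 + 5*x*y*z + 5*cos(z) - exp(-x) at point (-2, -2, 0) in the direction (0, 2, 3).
60*sqrt(13)/13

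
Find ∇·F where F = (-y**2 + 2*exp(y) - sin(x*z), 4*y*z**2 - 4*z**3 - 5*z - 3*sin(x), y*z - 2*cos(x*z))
2*x*sin(x*z) + y + 4*z**2 - z*cos(x*z)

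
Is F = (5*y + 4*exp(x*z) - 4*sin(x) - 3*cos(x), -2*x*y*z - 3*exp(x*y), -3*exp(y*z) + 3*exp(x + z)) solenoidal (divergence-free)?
No, ∇·F = -2*x*z - 3*x*exp(x*y) - 3*y*exp(y*z) + 4*z*exp(x*z) + 3*exp(x + z) + 3*sin(x) - 4*cos(x)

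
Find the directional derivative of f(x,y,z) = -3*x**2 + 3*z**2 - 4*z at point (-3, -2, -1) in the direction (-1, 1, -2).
sqrt(6)/3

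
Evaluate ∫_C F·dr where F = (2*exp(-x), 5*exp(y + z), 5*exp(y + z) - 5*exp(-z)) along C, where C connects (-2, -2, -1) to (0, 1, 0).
-5*exp(-3) + 3 + 2*exp(2)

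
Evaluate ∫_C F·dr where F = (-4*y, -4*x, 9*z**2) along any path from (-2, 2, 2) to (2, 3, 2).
-40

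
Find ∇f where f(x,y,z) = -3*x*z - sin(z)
(-3*z, 0, -3*x - cos(z))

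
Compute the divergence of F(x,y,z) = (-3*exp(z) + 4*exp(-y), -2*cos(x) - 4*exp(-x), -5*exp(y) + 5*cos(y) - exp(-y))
0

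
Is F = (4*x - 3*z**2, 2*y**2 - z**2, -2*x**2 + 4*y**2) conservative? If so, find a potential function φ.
No, ∇×F = (8*y + 2*z, 4*x - 6*z, 0) ≠ 0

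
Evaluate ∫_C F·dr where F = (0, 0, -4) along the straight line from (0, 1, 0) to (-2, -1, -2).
8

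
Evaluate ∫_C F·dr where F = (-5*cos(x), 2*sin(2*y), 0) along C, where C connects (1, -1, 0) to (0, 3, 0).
-cos(6) + cos(2) + 5*sin(1)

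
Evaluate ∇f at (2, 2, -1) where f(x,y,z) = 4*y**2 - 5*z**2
(0, 16, 10)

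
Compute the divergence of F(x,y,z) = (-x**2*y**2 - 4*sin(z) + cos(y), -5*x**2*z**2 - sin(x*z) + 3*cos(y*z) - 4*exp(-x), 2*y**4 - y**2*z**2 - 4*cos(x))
-2*x*y**2 - 2*y**2*z - 3*z*sin(y*z)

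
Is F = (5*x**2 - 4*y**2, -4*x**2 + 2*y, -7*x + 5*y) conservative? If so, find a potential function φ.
No, ∇×F = (5, 7, -8*x + 8*y) ≠ 0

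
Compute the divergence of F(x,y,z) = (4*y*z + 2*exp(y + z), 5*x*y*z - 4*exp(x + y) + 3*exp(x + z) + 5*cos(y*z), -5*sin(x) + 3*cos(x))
5*x*z - 5*z*sin(y*z) - 4*exp(x + y)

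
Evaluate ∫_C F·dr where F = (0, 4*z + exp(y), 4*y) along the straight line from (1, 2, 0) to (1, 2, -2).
-16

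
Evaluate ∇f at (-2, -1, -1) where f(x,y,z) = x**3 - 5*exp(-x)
(12 + 5*exp(2), 0, 0)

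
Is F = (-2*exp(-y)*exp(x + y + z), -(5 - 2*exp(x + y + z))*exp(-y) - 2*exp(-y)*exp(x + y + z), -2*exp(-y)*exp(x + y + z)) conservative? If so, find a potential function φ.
Yes, F is conservative. φ = (5 - 2*exp(x + y + z))*exp(-y)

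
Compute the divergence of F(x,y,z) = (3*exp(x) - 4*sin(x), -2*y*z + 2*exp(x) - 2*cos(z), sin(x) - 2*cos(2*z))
-2*z + 3*exp(x) + 4*sin(2*z) - 4*cos(x)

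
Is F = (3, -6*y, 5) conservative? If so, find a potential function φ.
Yes, F is conservative. φ = 3*x - 3*y**2 + 5*z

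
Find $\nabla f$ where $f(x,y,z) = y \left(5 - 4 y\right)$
(0, 5 - 8*y, 0)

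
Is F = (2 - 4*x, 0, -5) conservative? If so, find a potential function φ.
Yes, F is conservative. φ = -2*x**2 + 2*x - 5*z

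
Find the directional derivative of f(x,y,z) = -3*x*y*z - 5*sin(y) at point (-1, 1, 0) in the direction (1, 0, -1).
-3*sqrt(2)/2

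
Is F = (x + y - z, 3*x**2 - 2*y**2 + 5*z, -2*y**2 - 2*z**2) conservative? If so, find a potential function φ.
No, ∇×F = (-4*y - 5, -1, 6*x - 1) ≠ 0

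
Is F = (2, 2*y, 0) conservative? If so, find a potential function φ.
Yes, F is conservative. φ = 2*x + y**2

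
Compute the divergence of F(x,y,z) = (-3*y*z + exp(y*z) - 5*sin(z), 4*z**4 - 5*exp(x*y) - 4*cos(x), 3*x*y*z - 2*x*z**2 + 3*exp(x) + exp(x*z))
x*(3*y - 4*z - 5*exp(x*y) + exp(x*z))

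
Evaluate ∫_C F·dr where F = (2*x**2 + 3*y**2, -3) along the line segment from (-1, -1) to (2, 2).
6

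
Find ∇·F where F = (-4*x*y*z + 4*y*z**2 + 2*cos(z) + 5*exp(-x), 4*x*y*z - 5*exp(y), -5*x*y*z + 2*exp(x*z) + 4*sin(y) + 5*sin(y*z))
-5*x*y + 4*x*z + 2*x*exp(x*z) - 4*y*z + 5*y*cos(y*z) - 5*exp(y) - 5*exp(-x)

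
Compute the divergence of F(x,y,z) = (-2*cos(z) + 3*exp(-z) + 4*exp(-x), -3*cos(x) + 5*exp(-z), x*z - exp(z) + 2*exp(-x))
x - exp(z) - 4*exp(-x)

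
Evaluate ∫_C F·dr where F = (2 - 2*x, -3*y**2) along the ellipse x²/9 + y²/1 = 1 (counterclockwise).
0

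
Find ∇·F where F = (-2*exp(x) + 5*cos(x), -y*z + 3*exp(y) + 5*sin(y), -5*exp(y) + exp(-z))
-z - 2*exp(x) + 3*exp(y) - 5*sin(x) + 5*cos(y) - exp(-z)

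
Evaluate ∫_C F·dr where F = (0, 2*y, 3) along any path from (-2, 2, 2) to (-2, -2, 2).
0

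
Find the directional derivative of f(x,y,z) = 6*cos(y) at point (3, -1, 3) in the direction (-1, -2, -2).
-4*sin(1)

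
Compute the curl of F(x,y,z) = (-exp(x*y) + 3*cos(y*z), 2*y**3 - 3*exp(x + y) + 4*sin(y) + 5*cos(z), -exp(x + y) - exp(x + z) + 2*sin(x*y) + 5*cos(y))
(2*x*cos(x*y) - exp(x + y) - 5*sin(y) + 5*sin(z), -3*y*sin(y*z) - 2*y*cos(x*y) + exp(x + y) + exp(x + z), x*exp(x*y) + 3*z*sin(y*z) - 3*exp(x + y))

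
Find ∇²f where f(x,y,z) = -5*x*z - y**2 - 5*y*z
-2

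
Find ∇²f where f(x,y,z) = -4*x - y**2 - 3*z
-2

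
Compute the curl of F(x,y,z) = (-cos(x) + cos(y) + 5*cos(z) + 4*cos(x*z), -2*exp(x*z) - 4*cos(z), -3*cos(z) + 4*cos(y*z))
(2*x*exp(x*z) - 4*z*sin(y*z) - 4*sin(z), -4*x*sin(x*z) - 5*sin(z), -2*z*exp(x*z) + sin(y))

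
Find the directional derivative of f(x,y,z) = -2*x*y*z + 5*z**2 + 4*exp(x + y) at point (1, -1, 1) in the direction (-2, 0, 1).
0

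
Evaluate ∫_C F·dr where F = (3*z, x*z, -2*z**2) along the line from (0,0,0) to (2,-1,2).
-2/3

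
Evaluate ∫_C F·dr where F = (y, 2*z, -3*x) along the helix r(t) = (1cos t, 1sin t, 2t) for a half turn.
-8 - pi/2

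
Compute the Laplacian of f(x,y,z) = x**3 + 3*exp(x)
6*x + 3*exp(x)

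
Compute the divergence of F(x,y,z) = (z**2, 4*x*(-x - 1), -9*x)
0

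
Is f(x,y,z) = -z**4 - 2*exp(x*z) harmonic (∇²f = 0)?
No, ∇²f = -2*x**2*exp(x*z) - 2*z**2*exp(x*z) - 12*z**2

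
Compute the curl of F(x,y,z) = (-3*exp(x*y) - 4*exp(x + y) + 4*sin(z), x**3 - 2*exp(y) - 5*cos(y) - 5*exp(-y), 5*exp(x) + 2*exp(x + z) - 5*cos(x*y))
(5*x*sin(x*y), -5*y*sin(x*y) - 5*exp(x) - 2*exp(x + z) + 4*cos(z), 3*x**2 + 3*x*exp(x*y) + 4*exp(x + y))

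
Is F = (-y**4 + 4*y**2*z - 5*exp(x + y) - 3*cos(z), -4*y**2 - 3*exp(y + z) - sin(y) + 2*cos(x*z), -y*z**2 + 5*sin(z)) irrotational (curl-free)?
No, ∇×F = (2*x*sin(x*z) - z**2 + 3*exp(y + z), 4*y**2 + 3*sin(z), 4*y**3 - 8*y*z - 2*z*sin(x*z) + 5*exp(x + y))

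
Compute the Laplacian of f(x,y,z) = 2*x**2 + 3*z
4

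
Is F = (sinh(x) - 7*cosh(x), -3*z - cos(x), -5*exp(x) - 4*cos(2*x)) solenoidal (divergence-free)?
No, ∇·F = -7*sinh(x) + cosh(x)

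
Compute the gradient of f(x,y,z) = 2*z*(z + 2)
(0, 0, 4*z + 4)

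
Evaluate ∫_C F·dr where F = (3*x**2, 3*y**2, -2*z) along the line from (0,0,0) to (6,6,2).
428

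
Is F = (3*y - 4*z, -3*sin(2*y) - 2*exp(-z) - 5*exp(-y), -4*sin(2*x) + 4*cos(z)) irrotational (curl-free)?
No, ∇×F = (-2*exp(-z), 8*cos(2*x) - 4, -3)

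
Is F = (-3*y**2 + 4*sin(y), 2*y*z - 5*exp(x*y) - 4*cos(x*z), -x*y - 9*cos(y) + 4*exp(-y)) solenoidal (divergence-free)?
No, ∇·F = -5*x*exp(x*y) + 2*z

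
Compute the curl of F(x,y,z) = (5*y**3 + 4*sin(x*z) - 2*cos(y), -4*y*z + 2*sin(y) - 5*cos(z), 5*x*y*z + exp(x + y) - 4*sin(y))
(5*x*z + 4*y + exp(x + y) - 5*sin(z) - 4*cos(y), 4*x*cos(x*z) - 5*y*z - exp(x + y), -15*y**2 - 2*sin(y))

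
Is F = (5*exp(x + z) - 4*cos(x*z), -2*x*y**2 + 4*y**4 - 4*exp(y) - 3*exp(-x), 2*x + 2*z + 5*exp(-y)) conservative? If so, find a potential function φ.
No, ∇×F = (-5*exp(-y), 4*x*sin(x*z) + 5*exp(x + z) - 2, -2*y**2 + 3*exp(-x)) ≠ 0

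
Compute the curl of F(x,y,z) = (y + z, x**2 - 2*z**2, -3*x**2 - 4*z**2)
(4*z, 6*x + 1, 2*x - 1)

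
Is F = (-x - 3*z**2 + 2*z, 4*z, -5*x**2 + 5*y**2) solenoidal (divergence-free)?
No, ∇·F = -1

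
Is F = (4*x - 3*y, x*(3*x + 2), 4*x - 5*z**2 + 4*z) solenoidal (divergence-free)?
No, ∇·F = 8 - 10*z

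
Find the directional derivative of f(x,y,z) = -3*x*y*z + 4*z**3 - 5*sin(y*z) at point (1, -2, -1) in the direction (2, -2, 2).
sqrt(3)*(5*cos(2) + 9)/3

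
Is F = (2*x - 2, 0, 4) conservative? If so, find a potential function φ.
Yes, F is conservative. φ = x**2 - 2*x + 4*z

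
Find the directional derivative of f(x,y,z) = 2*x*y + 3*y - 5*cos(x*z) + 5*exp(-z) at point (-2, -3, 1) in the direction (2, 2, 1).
-14/3 - 5*exp(-1)/3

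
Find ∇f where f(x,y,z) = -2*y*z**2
(0, -2*z**2, -4*y*z)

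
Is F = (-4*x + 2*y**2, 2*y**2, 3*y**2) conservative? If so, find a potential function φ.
No, ∇×F = (6*y, 0, -4*y) ≠ 0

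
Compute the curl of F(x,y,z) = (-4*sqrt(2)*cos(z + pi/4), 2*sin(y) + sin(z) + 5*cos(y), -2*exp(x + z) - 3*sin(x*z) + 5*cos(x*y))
(-5*x*sin(x*y) - cos(z), 5*y*sin(x*y) + 3*z*cos(x*z) + 2*exp(x + z) + 4*sqrt(2)*sin(z + pi/4), 0)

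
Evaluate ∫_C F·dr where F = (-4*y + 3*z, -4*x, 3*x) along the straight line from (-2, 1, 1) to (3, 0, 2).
16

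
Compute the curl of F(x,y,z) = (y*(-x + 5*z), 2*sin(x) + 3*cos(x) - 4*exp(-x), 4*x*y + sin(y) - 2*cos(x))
(4*x + cos(y), y - 2*sin(x), x - 5*z - 3*sin(x) + 2*cos(x) + 4*exp(-x))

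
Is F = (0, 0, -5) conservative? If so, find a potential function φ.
Yes, F is conservative. φ = -5*z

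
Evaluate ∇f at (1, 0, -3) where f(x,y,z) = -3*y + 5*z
(0, -3, 5)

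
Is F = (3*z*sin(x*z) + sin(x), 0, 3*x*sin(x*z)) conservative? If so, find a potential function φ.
Yes, F is conservative. φ = -cos(x) - 3*cos(x*z)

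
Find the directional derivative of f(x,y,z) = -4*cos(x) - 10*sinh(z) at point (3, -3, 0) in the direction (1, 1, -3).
2*sqrt(11)*(2*sin(3) + 15)/11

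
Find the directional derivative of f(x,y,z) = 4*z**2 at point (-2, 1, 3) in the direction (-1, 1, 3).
72*sqrt(11)/11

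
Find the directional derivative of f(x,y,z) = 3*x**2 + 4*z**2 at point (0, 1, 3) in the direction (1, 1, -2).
-8*sqrt(6)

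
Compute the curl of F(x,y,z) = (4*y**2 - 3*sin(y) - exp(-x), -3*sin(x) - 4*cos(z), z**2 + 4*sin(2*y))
(-4*sin(z) + 8*cos(2*y), 0, -8*y - 3*cos(x) + 3*cos(y))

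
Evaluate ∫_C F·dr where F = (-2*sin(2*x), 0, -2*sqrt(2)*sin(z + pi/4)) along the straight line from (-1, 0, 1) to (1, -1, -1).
4*sin(1)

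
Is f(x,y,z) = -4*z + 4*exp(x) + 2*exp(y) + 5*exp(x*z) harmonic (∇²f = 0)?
No, ∇²f = 5*x**2*exp(x*z) + 5*z**2*exp(x*z) + 4*exp(x) + 2*exp(y)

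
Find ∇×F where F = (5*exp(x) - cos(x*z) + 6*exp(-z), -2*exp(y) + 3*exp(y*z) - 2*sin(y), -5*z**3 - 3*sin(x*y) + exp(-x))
(-3*x*cos(x*y) - 3*y*exp(y*z), x*sin(x*z) + 3*y*cos(x*y) - 6*exp(-z) + exp(-x), 0)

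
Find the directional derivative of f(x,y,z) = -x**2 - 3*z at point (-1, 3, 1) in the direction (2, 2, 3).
-5*sqrt(17)/17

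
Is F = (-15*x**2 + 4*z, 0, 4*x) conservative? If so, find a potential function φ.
Yes, F is conservative. φ = x*(-5*x**2 + 4*z)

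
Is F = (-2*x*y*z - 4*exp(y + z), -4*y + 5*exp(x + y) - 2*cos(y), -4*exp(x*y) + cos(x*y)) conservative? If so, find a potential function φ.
No, ∇×F = (-x*(4*exp(x*y) + sin(x*y)), -2*x*y + 4*y*exp(x*y) + y*sin(x*y) - 4*exp(y + z), 2*x*z + 5*exp(x + y) + 4*exp(y + z)) ≠ 0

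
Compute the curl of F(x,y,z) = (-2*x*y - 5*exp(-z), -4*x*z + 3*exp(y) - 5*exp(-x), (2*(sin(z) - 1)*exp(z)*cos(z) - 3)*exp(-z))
(4*x, 5*exp(-z), 2*x - 4*z + 5*exp(-x))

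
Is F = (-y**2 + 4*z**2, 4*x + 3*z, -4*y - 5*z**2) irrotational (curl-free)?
No, ∇×F = (-7, 8*z, 2*y + 4)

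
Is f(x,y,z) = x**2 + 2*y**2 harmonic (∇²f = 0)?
No, ∇²f = 6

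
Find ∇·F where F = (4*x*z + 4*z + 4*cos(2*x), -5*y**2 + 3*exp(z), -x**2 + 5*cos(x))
-10*y + 4*z - 8*sin(2*x)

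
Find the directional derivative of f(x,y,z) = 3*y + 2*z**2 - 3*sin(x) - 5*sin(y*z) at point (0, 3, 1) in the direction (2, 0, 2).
sqrt(2)*(1 - 15*cos(3))/2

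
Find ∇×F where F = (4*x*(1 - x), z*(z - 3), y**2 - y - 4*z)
(2*y - 2*z + 2, 0, 0)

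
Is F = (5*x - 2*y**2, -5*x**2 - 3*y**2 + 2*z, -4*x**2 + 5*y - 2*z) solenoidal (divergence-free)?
No, ∇·F = 3 - 6*y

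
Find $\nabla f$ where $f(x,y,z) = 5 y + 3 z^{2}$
(0, 5, 6*z)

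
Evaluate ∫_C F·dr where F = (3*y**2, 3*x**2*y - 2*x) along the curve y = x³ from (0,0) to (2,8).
2232/7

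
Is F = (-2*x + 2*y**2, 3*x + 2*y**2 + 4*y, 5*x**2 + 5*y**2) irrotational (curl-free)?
No, ∇×F = (10*y, -10*x, 3 - 4*y)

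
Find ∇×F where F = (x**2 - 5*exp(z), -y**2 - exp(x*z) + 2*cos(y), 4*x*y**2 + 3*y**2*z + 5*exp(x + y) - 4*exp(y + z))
(8*x*y + x*exp(x*z) + 6*y*z + 5*exp(x + y) - 4*exp(y + z), -4*y**2 - 5*exp(z) - 5*exp(x + y), -z*exp(x*z))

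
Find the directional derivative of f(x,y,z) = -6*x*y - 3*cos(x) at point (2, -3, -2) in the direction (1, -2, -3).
3*sqrt(14)*(sin(2) + 14)/14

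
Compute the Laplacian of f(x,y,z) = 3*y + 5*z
0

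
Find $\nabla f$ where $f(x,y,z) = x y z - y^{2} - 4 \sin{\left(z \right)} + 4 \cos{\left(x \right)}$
(y*z - 4*sin(x), x*z - 2*y, x*y - 4*cos(z))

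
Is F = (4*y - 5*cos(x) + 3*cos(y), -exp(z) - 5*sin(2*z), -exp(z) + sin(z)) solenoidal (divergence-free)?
No, ∇·F = -exp(z) + 5*sin(x) + cos(z)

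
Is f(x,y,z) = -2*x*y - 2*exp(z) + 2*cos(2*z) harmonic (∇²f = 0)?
No, ∇²f = -2*exp(z) - 8*cos(2*z)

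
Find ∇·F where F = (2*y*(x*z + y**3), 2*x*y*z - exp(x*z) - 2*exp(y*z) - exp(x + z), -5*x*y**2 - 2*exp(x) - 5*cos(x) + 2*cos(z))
2*x*z + 2*y*z - 2*z*exp(y*z) - 2*sin(z)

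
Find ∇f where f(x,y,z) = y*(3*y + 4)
(0, 6*y + 4, 0)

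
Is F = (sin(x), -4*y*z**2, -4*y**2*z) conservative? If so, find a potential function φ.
Yes, F is conservative. φ = -2*y**2*z**2 - cos(x)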